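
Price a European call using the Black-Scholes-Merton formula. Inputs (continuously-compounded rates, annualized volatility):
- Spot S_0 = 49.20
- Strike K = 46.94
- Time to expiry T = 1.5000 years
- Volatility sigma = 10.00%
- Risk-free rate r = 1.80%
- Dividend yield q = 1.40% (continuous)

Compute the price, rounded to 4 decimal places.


Answer: Price = 3.7469

Derivation:
d1 = (ln(S/K) + (r - q + 0.5*sigma^2) * T) / (sigma * sqrt(T)) = 0.49417176
d2 = d1 - sigma * sqrt(T) = 0.37169727
exp(-rT) = 0.97336124; exp(-qT) = 0.97921896
C = S_0 * exp(-qT) * N(d1) - K * exp(-rT) * N(d2)
N(d1) = 0.68940756; N(d2) = 0.64494087
C = 49.2000 * 0.97921896 * 0.68940756 - 46.9400 * 0.97336124 * 0.64494087 = 3.7469


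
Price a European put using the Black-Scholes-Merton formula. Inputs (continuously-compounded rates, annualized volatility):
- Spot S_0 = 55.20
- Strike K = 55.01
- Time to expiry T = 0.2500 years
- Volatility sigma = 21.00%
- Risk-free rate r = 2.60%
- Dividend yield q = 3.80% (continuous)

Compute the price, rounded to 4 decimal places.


d1 = (ln(S/K) + (r - q + 0.5*sigma^2) * T) / (sigma * sqrt(T)) = 0.05676635
d2 = d1 - sigma * sqrt(T) = -0.04823365
exp(-rT) = 0.99352108; exp(-qT) = 0.99054498
P = K * exp(-rT) * N(-d2) - S_0 * exp(-qT) * N(-d1)
N(-d1) = 0.47736566; N(-d2) = 0.51923499
P = 55.0100 * 0.99352108 * 0.51923499 - 55.2000 * 0.99054498 * 0.47736566 = 2.2766

Answer: Price = 2.2766


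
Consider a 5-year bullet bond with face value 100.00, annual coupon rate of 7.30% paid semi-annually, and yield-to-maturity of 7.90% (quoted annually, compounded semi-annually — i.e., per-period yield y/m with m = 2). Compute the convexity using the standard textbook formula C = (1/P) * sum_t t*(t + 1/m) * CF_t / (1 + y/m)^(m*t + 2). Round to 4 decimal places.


Coupon per period c = face * coupon_rate / m = 3.650000
Periods per year m = 2; per-period yield y/m = 0.039500
Number of cashflows N = 10
Cashflows (t years, CF_t, discount factor 1/(1+y/m)^(m*t), PV):
  t = 0.5000: CF_t = 3.650000, DF = 0.962001, PV = 3.511304
  t = 1.0000: CF_t = 3.650000, DF = 0.925446, PV = 3.377877
  t = 1.5000: CF_t = 3.650000, DF = 0.890280, PV = 3.249521
  t = 2.0000: CF_t = 3.650000, DF = 0.856450, PV = 3.126043
  t = 2.5000: CF_t = 3.650000, DF = 0.823906, PV = 3.007256
  t = 3.0000: CF_t = 3.650000, DF = 0.792598, PV = 2.892983
  t = 3.5000: CF_t = 3.650000, DF = 0.762480, PV = 2.783053
  t = 4.0000: CF_t = 3.650000, DF = 0.733507, PV = 2.677299
  t = 4.5000: CF_t = 3.650000, DF = 0.705634, PV = 2.575564
  t = 5.0000: CF_t = 103.650000, DF = 0.678821, PV = 70.359763
Price P = sum_t PV_t = 97.560663
Convexity numerator sum_t t*(t + 1/m) * CF_t / (1+y/m)^(m*t + 2):
  t = 0.5000: term = 1.624761
  t = 1.0000: term = 4.689064
  t = 1.5000: term = 9.021768
  t = 2.0000: term = 14.464916
  t = 2.5000: term = 20.872894
  t = 3.0000: term = 28.111642
  t = 3.5000: term = 36.057902
  t = 4.0000: term = 44.598519
  t = 4.5000: term = 53.629772
  t = 5.0000: term = 1790.639153
Convexity = (1/P) * sum = 2003.710390 / 97.560663 = 20.538097

Answer: Convexity = 20.5381


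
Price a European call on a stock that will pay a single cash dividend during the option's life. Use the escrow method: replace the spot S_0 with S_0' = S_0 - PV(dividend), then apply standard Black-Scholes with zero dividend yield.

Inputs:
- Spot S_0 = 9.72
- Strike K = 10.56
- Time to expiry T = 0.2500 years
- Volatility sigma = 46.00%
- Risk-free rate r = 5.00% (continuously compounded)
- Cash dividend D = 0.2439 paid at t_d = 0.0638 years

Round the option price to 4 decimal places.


Answer: Price = 0.5126

Derivation:
PV(D) = D * exp(-r * t_d) = 0.2439 * 0.99681508 = 0.24312320
S_0' = S_0 - PV(D) = 9.7200 - 0.24312320 = 9.47687680
d1 = (ln(S_0'/K) + (r + sigma^2/2)*T) / (sigma*sqrt(T)) = -0.30116725
d2 = d1 - sigma*sqrt(T) = -0.53116725
exp(-rT) = 0.98757780
N(d1) = 0.38164348; N(d2) = 0.29765144
C = S_0' * N(d1) - K * exp(-rT) * N(d2) = 9.47687680 * 0.38164348 - 10.5600 * 0.98757780 * 0.29765144 = 0.5126


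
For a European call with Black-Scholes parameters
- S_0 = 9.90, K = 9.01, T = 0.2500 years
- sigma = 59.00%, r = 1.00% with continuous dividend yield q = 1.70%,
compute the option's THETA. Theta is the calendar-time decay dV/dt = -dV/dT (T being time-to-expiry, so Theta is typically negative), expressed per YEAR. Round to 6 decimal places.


Answer: Theta = -2.023842

Derivation:
d1 = 0.4608887645; d2 = 0.1658887645
phi(d1) = 0.3587434536; exp(-qT) = 0.9957590185; exp(-rT) = 0.9975031224
Theta = -S*exp(-qT)*phi(d1)*sigma/(2*sqrt(T)) - r*K*exp(-rT)*N(d2) + q*S*exp(-qT)*N(d1)
N(d1) = 0.6775607935; N(d2) = 0.5658777552; sqrt(T) = 0.5000000000
Term 1 = -9.9000 * 0.9957590185 * 0.3587434536 * 0.5900 / (2 * 0.5000000000) = -2.0865338728
Term 2 = -0.0100 * 9.0100 * 0.9975031224 * 0.5658777552 = -0.0508582810
Term 3 = 0.0170 * 9.9000 * 0.9957590185 * 0.6775607935 = 0.1135498677
Theta = -2.0865338728 + (-0.0508582810) + (0.1135498677) = -2.023842


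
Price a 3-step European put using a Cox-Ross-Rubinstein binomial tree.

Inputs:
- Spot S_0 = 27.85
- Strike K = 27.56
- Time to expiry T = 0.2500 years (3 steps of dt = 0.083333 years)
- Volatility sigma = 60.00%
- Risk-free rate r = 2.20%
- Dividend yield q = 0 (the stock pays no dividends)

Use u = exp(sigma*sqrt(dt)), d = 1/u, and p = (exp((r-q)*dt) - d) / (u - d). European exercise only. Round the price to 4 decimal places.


Answer: Price = V(0,0) = 3.3534

Derivation:
dt = T/N = 0.083333
u = exp(sigma*sqrt(dt)) = 1.189110; d = 1/u = 0.840965
p = (exp((r-q)*dt) - d) / (u - d) = 0.462077
Discount per step: exp(-r*dt) = 0.998168
Stock lattice S(k, i) with i counting down-moves:
  k=0: S(0,0) = 27.8500
  k=1: S(1,0) = 33.1167; S(1,1) = 23.4209
  k=2: S(2,0) = 39.3794; S(2,1) = 27.8500; S(2,2) = 19.6961
  k=3: S(3,0) = 46.8264; S(3,1) = 33.1167; S(3,2) = 23.4209; S(3,3) = 16.5638
Terminal payoffs V(N, i) = max(K - S_T, 0):
  V(3,0) = 0.000000; V(3,1) = 0.000000; V(3,2) = 4.139121; V(3,3) = 10.996231
Backward induction: V(k, i) = exp(-r*dt) * [p * V(k+1, i) + (1-p) * V(k+1, i+1)].
  V(2,0) = exp(-r*dt) * [p*0.000000 + (1-p)*0.000000] = 0.000000
  V(2,1) = exp(-r*dt) * [p*0.000000 + (1-p)*4.139121] = 2.222448
  V(2,2) = exp(-r*dt) * [p*4.139121 + (1-p)*10.996231] = 7.813377
  V(1,0) = exp(-r*dt) * [p*0.000000 + (1-p)*2.222448] = 1.193315
  V(1,1) = exp(-r*dt) * [p*2.222448 + (1-p)*7.813377] = 5.220355
  V(0,0) = exp(-r*dt) * [p*1.193315 + (1-p)*5.220355] = 3.353397


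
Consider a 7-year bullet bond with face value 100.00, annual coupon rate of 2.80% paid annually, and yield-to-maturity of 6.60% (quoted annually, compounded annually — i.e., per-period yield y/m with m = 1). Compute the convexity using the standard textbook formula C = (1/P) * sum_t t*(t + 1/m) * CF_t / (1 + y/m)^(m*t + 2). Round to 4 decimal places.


Coupon per period c = face * coupon_rate / m = 2.800000
Periods per year m = 1; per-period yield y/m = 0.066000
Number of cashflows N = 7
Cashflows (t years, CF_t, discount factor 1/(1+y/m)^(m*t), PV):
  t = 1.0000: CF_t = 2.800000, DF = 0.938086, PV = 2.626642
  t = 2.0000: CF_t = 2.800000, DF = 0.880006, PV = 2.464017
  t = 3.0000: CF_t = 2.800000, DF = 0.825521, PV = 2.311460
  t = 4.0000: CF_t = 2.800000, DF = 0.774410, PV = 2.168349
  t = 5.0000: CF_t = 2.800000, DF = 0.726464, PV = 2.034099
  t = 6.0000: CF_t = 2.800000, DF = 0.681486, PV = 1.908160
  t = 7.0000: CF_t = 102.800000, DF = 0.639292, PV = 65.719263
Price P = sum_t PV_t = 79.231989
Convexity numerator sum_t t*(t + 1/m) * CF_t / (1+y/m)^(m*t + 2):
  t = 1.0000: term = 4.622920
  t = 2.0000: term = 13.010095
  t = 3.0000: term = 24.409184
  t = 4.0000: term = 38.163201
  t = 5.0000: term = 53.700565
  t = 6.0000: term = 70.526070
  t = 7.0000: term = 3238.667025
Convexity = (1/P) * sum = 3443.099060 / 79.231989 = 43.455921

Answer: Convexity = 43.4559


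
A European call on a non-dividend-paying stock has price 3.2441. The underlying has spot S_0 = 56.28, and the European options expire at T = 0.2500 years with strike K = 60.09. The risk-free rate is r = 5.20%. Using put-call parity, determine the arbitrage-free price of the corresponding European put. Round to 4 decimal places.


Put-call parity: C - P = S_0 * exp(-qT) - K * exp(-rT).
S_0 * exp(-qT) = 56.2800 * 1.00000000 = 56.28000000
K * exp(-rT) = 60.0900 * 0.98708414 = 59.31388567
P = C - S*exp(-qT) + K*exp(-rT)
P = 3.2441 - 56.28000000 + 59.31388567 = 6.2780

Answer: Put price = 6.2780


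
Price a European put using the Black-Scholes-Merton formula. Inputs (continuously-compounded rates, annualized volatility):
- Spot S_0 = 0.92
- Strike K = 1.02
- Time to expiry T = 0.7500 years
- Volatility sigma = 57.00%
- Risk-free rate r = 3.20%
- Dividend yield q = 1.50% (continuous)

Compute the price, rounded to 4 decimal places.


Answer: Price = 0.2318

Derivation:
d1 = (ln(S/K) + (r - q + 0.5*sigma^2) * T) / (sigma * sqrt(T)) = 0.06361643
d2 = d1 - sigma * sqrt(T) = -0.43001805
exp(-rT) = 0.97628571; exp(-qT) = 0.98881304
P = K * exp(-rT) * N(-d2) - S_0 * exp(-qT) * N(-d1)
N(-d1) = 0.47463782; N(-d2) = 0.66640874
P = 1.0200 * 0.97628571 * 0.66640874 - 0.9200 * 0.98881304 * 0.47463782 = 0.2318


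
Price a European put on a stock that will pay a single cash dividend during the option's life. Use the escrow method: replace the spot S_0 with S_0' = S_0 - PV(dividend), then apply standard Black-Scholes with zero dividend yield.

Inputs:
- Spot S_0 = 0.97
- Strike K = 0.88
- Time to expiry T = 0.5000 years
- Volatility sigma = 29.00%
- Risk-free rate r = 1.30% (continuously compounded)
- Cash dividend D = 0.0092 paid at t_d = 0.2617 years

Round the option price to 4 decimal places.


Answer: Price = 0.0394

Derivation:
PV(D) = D * exp(-r * t_d) = 0.0092 * 0.99660368 = 0.00916875
S_0' = S_0 - PV(D) = 0.9700 - 0.00916875 = 0.96083125
d1 = (ln(S_0'/K) + (r + sigma^2/2)*T) / (sigma*sqrt(T)) = 0.56276865
d2 = d1 - sigma*sqrt(T) = 0.35770769
exp(-rT) = 0.99352108
N(-d1) = 0.28679621; N(-d2) = 0.36028104
P = K * exp(-rT) * N(-d2) - S_0' * N(-d1) = 0.8800 * 0.99352108 * 0.36028104 - 0.96083125 * 0.28679621 = 0.0394


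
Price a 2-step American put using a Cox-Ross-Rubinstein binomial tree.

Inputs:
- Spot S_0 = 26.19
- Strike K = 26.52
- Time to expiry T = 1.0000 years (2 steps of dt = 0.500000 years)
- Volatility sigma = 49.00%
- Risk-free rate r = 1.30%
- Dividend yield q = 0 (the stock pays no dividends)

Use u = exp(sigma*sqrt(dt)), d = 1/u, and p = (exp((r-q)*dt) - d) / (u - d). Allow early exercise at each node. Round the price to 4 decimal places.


dt = T/N = 0.500000
u = exp(sigma*sqrt(dt)) = 1.414084; d = 1/u = 0.707171
p = (exp((r-q)*dt) - d) / (u - d) = 0.423461
Discount per step: exp(-r*dt) = 0.993521
Stock lattice S(k, i) with i counting down-moves:
  k=0: S(0,0) = 26.1900
  k=1: S(1,0) = 37.0349; S(1,1) = 18.5208
  k=2: S(2,0) = 52.3704; S(2,1) = 26.1900; S(2,2) = 13.0974
Terminal payoffs V(N, i) = max(K - S_T, 0):
  V(2,0) = 0.000000; V(2,1) = 0.330000; V(2,2) = 13.422609
Backward induction: V(k, i) = exp(-r*dt) * [p * V(k+1, i) + (1-p) * V(k+1, i+1)]; then take max(V_cont, immediate exercise) for American.
  V(1,0) = exp(-r*dt) * [p*0.000000 + (1-p)*0.330000] = 0.189025; exercise = 0.000000; V(1,0) = max -> 0.189025
  V(1,1) = exp(-r*dt) * [p*0.330000 + (1-p)*13.422609] = 7.827362; exercise = 7.999183; V(1,1) = max -> 7.999183
  V(0,0) = exp(-r*dt) * [p*0.189025 + (1-p)*7.999183] = 4.661491; exercise = 0.330000; V(0,0) = max -> 4.661491

Answer: Price = V(0,0) = 4.6615


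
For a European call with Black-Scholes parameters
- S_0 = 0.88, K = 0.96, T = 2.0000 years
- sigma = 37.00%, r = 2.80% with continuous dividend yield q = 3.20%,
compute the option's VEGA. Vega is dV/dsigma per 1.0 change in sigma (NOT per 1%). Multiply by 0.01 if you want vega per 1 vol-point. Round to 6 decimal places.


Answer: Vega = 0.464217

Derivation:
d1 = 0.0800533227; d2 = -0.4432056954
phi(d1) = 0.3976660086; exp(-qT) = 0.9380049995; exp(-rT) = 0.9455391359
Vega = S * exp(-qT) * phi(d1) * sqrt(T) = 0.8800 * 0.9380049995 * 0.3976660086 * 1.4142135624 = 0.464217


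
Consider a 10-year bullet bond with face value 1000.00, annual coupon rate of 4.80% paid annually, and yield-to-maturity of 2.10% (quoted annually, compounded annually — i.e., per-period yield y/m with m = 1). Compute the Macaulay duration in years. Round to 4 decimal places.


Coupon per period c = face * coupon_rate / m = 48.000000
Periods per year m = 1; per-period yield y/m = 0.021000
Number of cashflows N = 10
Cashflows (t years, CF_t, discount factor 1/(1+y/m)^(m*t), PV):
  t = 1.0000: CF_t = 48.000000, DF = 0.979432, PV = 47.012733
  t = 2.0000: CF_t = 48.000000, DF = 0.959287, PV = 46.045771
  t = 3.0000: CF_t = 48.000000, DF = 0.939556, PV = 45.098699
  t = 4.0000: CF_t = 48.000000, DF = 0.920231, PV = 44.171106
  t = 5.0000: CF_t = 48.000000, DF = 0.901304, PV = 43.262591
  t = 6.0000: CF_t = 48.000000, DF = 0.882766, PV = 42.372763
  t = 7.0000: CF_t = 48.000000, DF = 0.864609, PV = 41.501237
  t = 8.0000: CF_t = 48.000000, DF = 0.846826, PV = 40.647637
  t = 9.0000: CF_t = 48.000000, DF = 0.829408, PV = 39.811593
  t = 10.0000: CF_t = 1048.000000, DF = 0.812349, PV = 851.341613
Price P = sum_t PV_t = 1241.265742
Macaulay numerator sum_t t * PV_t:
  t * PV_t at t = 1.0000: 47.012733
  t * PV_t at t = 2.0000: 92.091543
  t * PV_t at t = 3.0000: 135.296096
  t * PV_t at t = 4.0000: 176.684422
  t * PV_t at t = 5.0000: 216.312956
  t * PV_t at t = 6.0000: 254.236579
  t * PV_t at t = 7.0000: 290.508660
  t * PV_t at t = 8.0000: 325.181094
  t * PV_t at t = 9.0000: 358.304340
  t * PV_t at t = 10.0000: 8513.416127
Macaulay duration D = (sum_t t * PV_t) / P = 10409.044548 / 1241.265742 = 8.385831

Answer: Macaulay duration = 8.3858 years


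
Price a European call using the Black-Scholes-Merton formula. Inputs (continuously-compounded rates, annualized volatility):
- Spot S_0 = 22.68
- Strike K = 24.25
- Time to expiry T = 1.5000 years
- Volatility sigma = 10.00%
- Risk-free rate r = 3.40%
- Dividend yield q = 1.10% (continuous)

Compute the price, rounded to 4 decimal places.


Answer: Price = 0.7781

Derivation:
d1 = (ln(S/K) + (r - q + 0.5*sigma^2) * T) / (sigma * sqrt(T)) = -0.20357822
d2 = d1 - sigma * sqrt(T) = -0.32605271
exp(-rT) = 0.95027867; exp(-qT) = 0.98363538
C = S_0 * exp(-qT) * N(d1) - K * exp(-rT) * N(d2)
N(d1) = 0.41934156; N(d2) = 0.37219224
C = 22.6800 * 0.98363538 * 0.41934156 - 24.2500 * 0.95027867 * 0.37219224 = 0.7781


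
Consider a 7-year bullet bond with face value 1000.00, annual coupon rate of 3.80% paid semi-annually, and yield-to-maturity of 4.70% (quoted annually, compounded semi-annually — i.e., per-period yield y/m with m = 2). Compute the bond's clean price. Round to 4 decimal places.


Answer: Price = 946.8401

Derivation:
Coupon per period c = face * coupon_rate / m = 19.000000
Periods per year m = 2; per-period yield y/m = 0.023500
Number of cashflows N = 14
Cashflows (t years, CF_t, discount factor 1/(1+y/m)^(m*t), PV):
  t = 0.5000: CF_t = 19.000000, DF = 0.977040, PV = 18.563752
  t = 1.0000: CF_t = 19.000000, DF = 0.954606, PV = 18.137520
  t = 1.5000: CF_t = 19.000000, DF = 0.932688, PV = 17.721075
  t = 2.0000: CF_t = 19.000000, DF = 0.911273, PV = 17.314191
  t = 2.5000: CF_t = 19.000000, DF = 0.890350, PV = 16.916650
  t = 3.0000: CF_t = 19.000000, DF = 0.869907, PV = 16.528237
  t = 3.5000: CF_t = 19.000000, DF = 0.849934, PV = 16.148741
  t = 4.0000: CF_t = 19.000000, DF = 0.830419, PV = 15.777959
  t = 4.5000: CF_t = 19.000000, DF = 0.811352, PV = 15.415690
  t = 5.0000: CF_t = 19.000000, DF = 0.792723, PV = 15.061739
  t = 5.5000: CF_t = 19.000000, DF = 0.774522, PV = 14.715915
  t = 6.0000: CF_t = 19.000000, DF = 0.756739, PV = 14.378032
  t = 6.5000: CF_t = 19.000000, DF = 0.739363, PV = 14.047906
  t = 7.0000: CF_t = 1019.000000, DF = 0.722387, PV = 736.112726
Price P = sum_t PV_t = 946.840134


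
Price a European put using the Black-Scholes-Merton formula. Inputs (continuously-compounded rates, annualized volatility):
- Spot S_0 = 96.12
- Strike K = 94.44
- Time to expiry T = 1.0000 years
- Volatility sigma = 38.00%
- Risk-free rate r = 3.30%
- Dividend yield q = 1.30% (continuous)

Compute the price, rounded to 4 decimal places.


Answer: Price = 12.3491

Derivation:
d1 = (ln(S/K) + (r - q + 0.5*sigma^2) * T) / (sigma * sqrt(T)) = 0.28903342
d2 = d1 - sigma * sqrt(T) = -0.09096658
exp(-rT) = 0.96753856; exp(-qT) = 0.98708414
P = K * exp(-rT) * N(-d2) - S_0 * exp(-qT) * N(-d1)
N(-d1) = 0.38627790; N(-d2) = 0.53624043
P = 94.4400 * 0.96753856 * 0.53624043 - 96.1200 * 0.98708414 * 0.38627790 = 12.3491


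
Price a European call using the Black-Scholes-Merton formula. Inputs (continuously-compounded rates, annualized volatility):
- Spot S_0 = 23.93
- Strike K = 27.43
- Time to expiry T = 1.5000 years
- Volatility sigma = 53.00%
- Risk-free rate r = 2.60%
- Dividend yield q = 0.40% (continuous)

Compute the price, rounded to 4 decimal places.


Answer: Price = 5.1645

Derivation:
d1 = (ln(S/K) + (r - q + 0.5*sigma^2) * T) / (sigma * sqrt(T)) = 0.16510269
d2 = d1 - sigma * sqrt(T) = -0.48401209
exp(-rT) = 0.96175071; exp(-qT) = 0.99401796
C = S_0 * exp(-qT) * N(d1) - K * exp(-rT) * N(d2)
N(d1) = 0.56556842; N(d2) = 0.31418864
C = 23.9300 * 0.99401796 * 0.56556842 - 27.4300 * 0.96175071 * 0.31418864 = 5.1645


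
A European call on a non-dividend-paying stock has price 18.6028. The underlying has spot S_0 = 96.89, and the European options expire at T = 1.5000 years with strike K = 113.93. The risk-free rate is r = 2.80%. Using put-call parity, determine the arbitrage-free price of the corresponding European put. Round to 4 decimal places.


Answer: Put price = 30.9568

Derivation:
Put-call parity: C - P = S_0 * exp(-qT) - K * exp(-rT).
S_0 * exp(-qT) = 96.8900 * 1.00000000 = 96.89000000
K * exp(-rT) = 113.9300 * 0.95886978 = 109.24403410
P = C - S*exp(-qT) + K*exp(-rT)
P = 18.6028 - 96.89000000 + 109.24403410 = 30.9568


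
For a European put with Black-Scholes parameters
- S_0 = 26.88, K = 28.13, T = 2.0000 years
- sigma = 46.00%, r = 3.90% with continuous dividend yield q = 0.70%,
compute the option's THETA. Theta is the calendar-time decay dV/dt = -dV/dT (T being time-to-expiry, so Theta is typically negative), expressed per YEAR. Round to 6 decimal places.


Answer: Theta = -1.056802

Derivation:
d1 = 0.3537776559; d2 = -0.2967605828
phi(d1) = 0.3747418657; exp(-qT) = 0.9860975443; exp(-rT) = 0.9249644265
Theta = -S*exp(-qT)*phi(d1)*sigma/(2*sqrt(T)) + r*K*exp(-rT)*N(-d2) - q*S*exp(-qT)*N(-d1)
N(-d1) = 0.3617527600; N(-d2) = 0.6166753496; sqrt(T) = 1.4142135624
Term 1 = -26.8800 * 0.9860975443 * 0.3747418657 * 0.4600 / (2 * 1.4142135624) = -1.6154525064
Term 2 = 0.0390 * 28.1300 * 0.9249644265 * 0.6166753496 = 0.6257717571
Term 3 = -0.0070 * 26.8800 * 0.9860975443 * 0.3617527600 = -0.0671210953
Theta = -1.6154525064 + (0.6257717571) + (-0.0671210953) = -1.056802


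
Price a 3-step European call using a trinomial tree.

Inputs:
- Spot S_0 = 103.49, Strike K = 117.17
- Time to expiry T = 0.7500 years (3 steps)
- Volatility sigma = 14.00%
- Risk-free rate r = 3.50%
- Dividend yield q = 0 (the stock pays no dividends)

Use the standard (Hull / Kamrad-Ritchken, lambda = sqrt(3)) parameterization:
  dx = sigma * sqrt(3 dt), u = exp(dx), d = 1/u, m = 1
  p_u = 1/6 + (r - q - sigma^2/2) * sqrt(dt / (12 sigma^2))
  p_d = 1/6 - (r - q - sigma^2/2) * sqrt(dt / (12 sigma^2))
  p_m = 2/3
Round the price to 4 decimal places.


Answer: Price = V(0,0) = 1.2852

Derivation:
dt = T/N = 0.250000; dx = sigma*sqrt(3*dt) = 0.121244
u = exp(dx) = 1.128900; d = 1/u = 0.885818
p_u = 0.192647, p_m = 0.666667, p_d = 0.140686
Discount per step: exp(-r*dt) = 0.991288
Stock lattice S(k, j) with j the centered position index:
  k=0: S(0,+0) = 103.4900
  k=1: S(1,-1) = 91.6733; S(1,+0) = 103.4900; S(1,+1) = 116.8298
  k=2: S(2,-2) = 81.2059; S(2,-1) = 91.6733; S(2,+0) = 103.4900; S(2,+1) = 116.8298; S(2,+2) = 131.8892
  k=3: S(3,-3) = 71.9337; S(3,-2) = 81.2059; S(3,-1) = 91.6733; S(3,+0) = 103.4900; S(3,+1) = 116.8298; S(3,+2) = 131.8892; S(3,+3) = 148.8897
Terminal payoffs V(N, j) = max(S_T - K, 0):
  V(3,-3) = 0.000000; V(3,-2) = 0.000000; V(3,-1) = 0.000000; V(3,+0) = 0.000000; V(3,+1) = 0.000000; V(3,+2) = 14.719190; V(3,+3) = 31.719685
Backward induction: V(k, j) = exp(-r*dt) * [p_u * V(k+1, j+1) + p_m * V(k+1, j) + p_d * V(k+1, j-1)]
  V(2,-2) = exp(-r*dt) * [p_u*0.000000 + p_m*0.000000 + p_d*0.000000] = 0.000000
  V(2,-1) = exp(-r*dt) * [p_u*0.000000 + p_m*0.000000 + p_d*0.000000] = 0.000000
  V(2,+0) = exp(-r*dt) * [p_u*0.000000 + p_m*0.000000 + p_d*0.000000] = 0.000000
  V(2,+1) = exp(-r*dt) * [p_u*14.719190 + p_m*0.000000 + p_d*0.000000] = 2.810911
  V(2,+2) = exp(-r*dt) * [p_u*31.719685 + p_m*14.719190 + p_d*0.000000] = 15.784786
  V(1,-1) = exp(-r*dt) * [p_u*0.000000 + p_m*0.000000 + p_d*0.000000] = 0.000000
  V(1,+0) = exp(-r*dt) * [p_u*2.810911 + p_m*0.000000 + p_d*0.000000] = 0.536797
  V(1,+1) = exp(-r*dt) * [p_u*15.784786 + p_m*2.810911 + p_d*0.000000] = 4.872022
  V(0,+0) = exp(-r*dt) * [p_u*4.872022 + p_m*0.536797 + p_d*0.000000] = 1.285153


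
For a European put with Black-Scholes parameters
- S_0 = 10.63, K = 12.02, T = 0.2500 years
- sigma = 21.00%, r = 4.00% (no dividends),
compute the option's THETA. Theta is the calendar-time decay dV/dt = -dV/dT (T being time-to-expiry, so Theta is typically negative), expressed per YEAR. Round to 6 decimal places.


Answer: Theta = -0.113652

Derivation:
d1 = -1.0226593976; d2 = -1.1276593976
phi(d1) = 0.2364887467; exp(-qT) = 1.0000000000; exp(-rT) = 0.9900498337
Theta = -S*exp(-qT)*phi(d1)*sigma/(2*sqrt(T)) + r*K*exp(-rT)*N(-d2) - q*S*exp(-qT)*N(-d1)
N(-d1) = 0.8467655425; N(-d2) = 0.8702681044; sqrt(T) = 0.5000000000
Term 1 = -10.6300 * 1.0000000000 * 0.2364887467 * 0.2100 / (2 * 0.5000000000) = -0.5279138293
Term 2 = 0.0400 * 12.0200 * 0.9900498337 * 0.8702681044 = 0.4142615072
Term 3 = 0 (no dividend yield, q = 0)
Theta = -0.5279138293 + (0.4142615072) + (0.0000000000) = -0.113652


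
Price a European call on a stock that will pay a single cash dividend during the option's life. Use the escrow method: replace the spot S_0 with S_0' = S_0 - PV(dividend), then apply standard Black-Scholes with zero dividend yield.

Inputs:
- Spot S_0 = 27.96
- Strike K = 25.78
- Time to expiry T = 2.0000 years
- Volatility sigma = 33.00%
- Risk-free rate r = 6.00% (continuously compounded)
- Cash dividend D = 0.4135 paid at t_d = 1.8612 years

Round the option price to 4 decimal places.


PV(D) = D * exp(-r * t_d) = 0.4135 * 0.89433755 = 0.36980858
S_0' = S_0 - PV(D) = 27.9600 - 0.36980858 = 27.59019142
d1 = (ln(S_0'/K) + (r + sigma^2/2)*T) / (sigma*sqrt(T)) = 0.63588469
d2 = d1 - sigma*sqrt(T) = 0.16919422
exp(-rT) = 0.88692044
N(d1) = 0.73757421; N(d2) = 0.56717806
C = S_0' * N(d1) - K * exp(-rT) * N(d2) = 27.59019142 * 0.73757421 - 25.7800 * 0.88692044 * 0.56717806 = 7.3814

Answer: Price = 7.3814


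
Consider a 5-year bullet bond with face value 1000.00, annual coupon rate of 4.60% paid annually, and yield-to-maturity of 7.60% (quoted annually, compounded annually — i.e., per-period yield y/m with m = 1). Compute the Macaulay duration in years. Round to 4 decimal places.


Coupon per period c = face * coupon_rate / m = 46.000000
Periods per year m = 1; per-period yield y/m = 0.076000
Number of cashflows N = 5
Cashflows (t years, CF_t, discount factor 1/(1+y/m)^(m*t), PV):
  t = 1.0000: CF_t = 46.000000, DF = 0.929368, PV = 42.750929
  t = 2.0000: CF_t = 46.000000, DF = 0.863725, PV = 39.731347
  t = 3.0000: CF_t = 46.000000, DF = 0.802718, PV = 36.925044
  t = 4.0000: CF_t = 46.000000, DF = 0.746021, PV = 34.316955
  t = 5.0000: CF_t = 1046.000000, DF = 0.693328, PV = 725.220927
Price P = sum_t PV_t = 878.945203
Macaulay numerator sum_t t * PV_t:
  t * PV_t at t = 1.0000: 42.750929
  t * PV_t at t = 2.0000: 79.462694
  t * PV_t at t = 3.0000: 110.775131
  t * PV_t at t = 4.0000: 137.267820
  t * PV_t at t = 5.0000: 3626.104637
Macaulay duration D = (sum_t t * PV_t) / P = 3996.361212 / 878.945203 = 4.546769

Answer: Macaulay duration = 4.5468 years


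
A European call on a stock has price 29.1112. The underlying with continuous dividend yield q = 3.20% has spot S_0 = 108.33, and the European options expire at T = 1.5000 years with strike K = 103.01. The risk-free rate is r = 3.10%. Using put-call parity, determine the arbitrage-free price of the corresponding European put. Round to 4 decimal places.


Answer: Put price = 24.1879

Derivation:
Put-call parity: C - P = S_0 * exp(-qT) - K * exp(-rT).
S_0 * exp(-qT) = 108.3300 * 0.95313379 = 103.25298315
K * exp(-rT) = 103.0100 * 0.95456456 = 98.32969538
P = C - S*exp(-qT) + K*exp(-rT)
P = 29.1112 - 103.25298315 + 98.32969538 = 24.1879


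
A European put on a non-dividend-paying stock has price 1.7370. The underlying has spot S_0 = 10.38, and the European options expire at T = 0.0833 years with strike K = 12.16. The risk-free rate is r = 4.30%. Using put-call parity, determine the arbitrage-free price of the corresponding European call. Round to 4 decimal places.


Put-call parity: C - P = S_0 * exp(-qT) - K * exp(-rT).
S_0 * exp(-qT) = 10.3800 * 1.00000000 = 10.38000000
K * exp(-rT) = 12.1600 * 0.99642451 = 12.11652201
C = P + S*exp(-qT) - K*exp(-rT)
C = 1.7370 + 10.38000000 - 12.11652201 = 0.0005

Answer: Call price = 0.0005


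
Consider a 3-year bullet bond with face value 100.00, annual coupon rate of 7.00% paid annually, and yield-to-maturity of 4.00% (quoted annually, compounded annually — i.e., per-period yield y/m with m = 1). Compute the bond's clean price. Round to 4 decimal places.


Answer: Price = 108.3253

Derivation:
Coupon per period c = face * coupon_rate / m = 7.000000
Periods per year m = 1; per-period yield y/m = 0.040000
Number of cashflows N = 3
Cashflows (t years, CF_t, discount factor 1/(1+y/m)^(m*t), PV):
  t = 1.0000: CF_t = 7.000000, DF = 0.961538, PV = 6.730769
  t = 2.0000: CF_t = 7.000000, DF = 0.924556, PV = 6.471893
  t = 3.0000: CF_t = 107.000000, DF = 0.888996, PV = 95.122610
Price P = sum_t PV_t = 108.325273


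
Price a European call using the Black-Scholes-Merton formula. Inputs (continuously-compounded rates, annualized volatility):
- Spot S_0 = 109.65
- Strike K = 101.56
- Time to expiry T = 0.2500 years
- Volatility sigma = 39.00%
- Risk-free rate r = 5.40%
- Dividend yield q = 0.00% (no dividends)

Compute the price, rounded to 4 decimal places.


d1 = (ln(S/K) + (r - q + 0.5*sigma^2) * T) / (sigma * sqrt(T)) = 0.55977548
d2 = d1 - sigma * sqrt(T) = 0.36477548
exp(-rT) = 0.98659072; exp(-qT) = 1.00000000
C = S_0 * exp(-qT) * N(d1) - K * exp(-rT) * N(d2)
N(d1) = 0.71218370; N(d2) = 0.64236049
C = 109.6500 * 1.00000000 * 0.71218370 - 101.5600 * 0.98659072 * 0.64236049 = 13.7276

Answer: Price = 13.7276


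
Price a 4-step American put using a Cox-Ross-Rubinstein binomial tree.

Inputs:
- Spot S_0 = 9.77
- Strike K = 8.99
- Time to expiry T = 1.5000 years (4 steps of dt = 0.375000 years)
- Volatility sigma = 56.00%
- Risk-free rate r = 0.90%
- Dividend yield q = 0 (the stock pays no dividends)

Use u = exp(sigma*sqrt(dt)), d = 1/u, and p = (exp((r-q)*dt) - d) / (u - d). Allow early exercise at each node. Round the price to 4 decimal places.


dt = T/N = 0.375000
u = exp(sigma*sqrt(dt)) = 1.409068; d = 1/u = 0.709689
p = (exp((r-q)*dt) - d) / (u - d) = 0.419932
Discount per step: exp(-r*dt) = 0.996631
Stock lattice S(k, i) with i counting down-moves:
  k=0: S(0,0) = 9.7700
  k=1: S(1,0) = 13.7666; S(1,1) = 6.9337
  k=2: S(2,0) = 19.3981; S(2,1) = 9.7700; S(2,2) = 4.9207
  k=3: S(3,0) = 27.3332; S(3,1) = 13.7666; S(3,2) = 6.9337; S(3,3) = 3.4922
  k=4: S(4,0) = 38.5143; S(4,1) = 19.3981; S(4,2) = 9.7700; S(4,3) = 4.9207; S(4,4) = 2.4784
Terminal payoffs V(N, i) = max(K - S_T, 0):
  V(4,0) = 0.000000; V(4,1) = 0.000000; V(4,2) = 0.000000; V(4,3) = 4.069258; V(4,4) = 6.511627
Backward induction: V(k, i) = exp(-r*dt) * [p * V(k+1, i) + (1-p) * V(k+1, i+1)]; then take max(V_cont, immediate exercise) for American.
  V(3,0) = exp(-r*dt) * [p*0.000000 + (1-p)*0.000000] = 0.000000; exercise = 0.000000; V(3,0) = max -> 0.000000
  V(3,1) = exp(-r*dt) * [p*0.000000 + (1-p)*0.000000] = 0.000000; exercise = 0.000000; V(3,1) = max -> 0.000000
  V(3,2) = exp(-r*dt) * [p*0.000000 + (1-p)*4.069258] = 2.352493; exercise = 2.056339; V(3,2) = max -> 2.352493
  V(3,3) = exp(-r*dt) * [p*4.069258 + (1-p)*6.511627] = 5.467514; exercise = 5.497804; V(3,3) = max -> 5.497804
  V(2,0) = exp(-r*dt) * [p*0.000000 + (1-p)*0.000000] = 0.000000; exercise = 0.000000; V(2,0) = max -> 0.000000
  V(2,1) = exp(-r*dt) * [p*0.000000 + (1-p)*2.352493] = 1.360008; exercise = 0.000000; V(2,1) = max -> 1.360008
  V(2,2) = exp(-r*dt) * [p*2.352493 + (1-p)*5.497804] = 4.162913; exercise = 4.069258; V(2,2) = max -> 4.162913
  V(1,0) = exp(-r*dt) * [p*0.000000 + (1-p)*1.360008] = 0.786239; exercise = 0.000000; V(1,0) = max -> 0.786239
  V(1,1) = exp(-r*dt) * [p*1.360008 + (1-p)*4.162913] = 2.975823; exercise = 2.056339; V(1,1) = max -> 2.975823
  V(0,0) = exp(-r*dt) * [p*0.786239 + (1-p)*2.975823] = 2.049418; exercise = 0.000000; V(0,0) = max -> 2.049418

Answer: Price = V(0,0) = 2.0494


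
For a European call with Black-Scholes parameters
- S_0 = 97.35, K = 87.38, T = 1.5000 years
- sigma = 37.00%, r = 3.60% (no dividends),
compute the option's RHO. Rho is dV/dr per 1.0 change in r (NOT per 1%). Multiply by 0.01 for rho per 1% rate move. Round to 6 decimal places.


d1 = 0.5841730895; d2 = 0.1310174871
phi(d1) = 0.3363618942; exp(-qT) = 1.0000000000; exp(-rT) = 0.9474321065
N(d2) = 0.5521192630
Rho = K*T*exp(-rT)*N(d2) = 87.3800 * 1.5000 * 0.9474321065 * 0.5521192630 = 68.562129

Answer: Rho = 68.562129


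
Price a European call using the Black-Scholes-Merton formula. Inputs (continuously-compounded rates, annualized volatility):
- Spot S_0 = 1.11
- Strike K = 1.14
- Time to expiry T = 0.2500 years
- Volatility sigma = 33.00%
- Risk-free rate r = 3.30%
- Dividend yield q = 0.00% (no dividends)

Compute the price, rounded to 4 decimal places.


d1 = (ln(S/K) + (r - q + 0.5*sigma^2) * T) / (sigma * sqrt(T)) = -0.02912574
d2 = d1 - sigma * sqrt(T) = -0.19412574
exp(-rT) = 0.99178394; exp(-qT) = 1.00000000
C = S_0 * exp(-qT) * N(d1) - K * exp(-rT) * N(d2)
N(d1) = 0.48838215; N(d2) = 0.42303871
C = 1.1100 * 1.00000000 * 0.48838215 - 1.1400 * 0.99178394 * 0.42303871 = 0.0638

Answer: Price = 0.0638


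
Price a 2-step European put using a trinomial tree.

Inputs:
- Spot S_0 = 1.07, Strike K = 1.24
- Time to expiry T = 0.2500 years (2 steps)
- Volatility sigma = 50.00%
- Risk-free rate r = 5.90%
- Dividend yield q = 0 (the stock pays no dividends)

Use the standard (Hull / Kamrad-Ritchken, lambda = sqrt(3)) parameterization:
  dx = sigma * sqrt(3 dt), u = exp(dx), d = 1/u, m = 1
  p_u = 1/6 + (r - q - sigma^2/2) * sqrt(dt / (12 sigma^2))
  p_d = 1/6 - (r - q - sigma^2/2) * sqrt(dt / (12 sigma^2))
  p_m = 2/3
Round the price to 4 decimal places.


Answer: Price = V(0,0) = 0.2118

Derivation:
dt = T/N = 0.125000; dx = sigma*sqrt(3*dt) = 0.306186
u = exp(dx) = 1.358235; d = 1/u = 0.736250
p_u = 0.153194, p_m = 0.666667, p_d = 0.180139
Discount per step: exp(-r*dt) = 0.992652
Stock lattice S(k, j) with j the centered position index:
  k=0: S(0,+0) = 1.0700
  k=1: S(1,-1) = 0.7878; S(1,+0) = 1.0700; S(1,+1) = 1.4533
  k=2: S(2,-2) = 0.5800; S(2,-1) = 0.7878; S(2,+0) = 1.0700; S(2,+1) = 1.4533; S(2,+2) = 1.9739
Terminal payoffs V(N, j) = max(K - S_T, 0):
  V(2,-2) = 0.659992; V(2,-1) = 0.452213; V(2,+0) = 0.170000; V(2,+1) = 0.000000; V(2,+2) = 0.000000
Backward induction: V(k, j) = exp(-r*dt) * [p_u * V(k+1, j+1) + p_m * V(k+1, j) + p_d * V(k+1, j-1)]
  V(1,-1) = exp(-r*dt) * [p_u*0.170000 + p_m*0.452213 + p_d*0.659992] = 0.443129
  V(1,+0) = exp(-r*dt) * [p_u*0.000000 + p_m*0.170000 + p_d*0.452213] = 0.193363
  V(1,+1) = exp(-r*dt) * [p_u*0.000000 + p_m*0.000000 + p_d*0.170000] = 0.030399
  V(0,+0) = exp(-r*dt) * [p_u*0.030399 + p_m*0.193363 + p_d*0.443129] = 0.211822


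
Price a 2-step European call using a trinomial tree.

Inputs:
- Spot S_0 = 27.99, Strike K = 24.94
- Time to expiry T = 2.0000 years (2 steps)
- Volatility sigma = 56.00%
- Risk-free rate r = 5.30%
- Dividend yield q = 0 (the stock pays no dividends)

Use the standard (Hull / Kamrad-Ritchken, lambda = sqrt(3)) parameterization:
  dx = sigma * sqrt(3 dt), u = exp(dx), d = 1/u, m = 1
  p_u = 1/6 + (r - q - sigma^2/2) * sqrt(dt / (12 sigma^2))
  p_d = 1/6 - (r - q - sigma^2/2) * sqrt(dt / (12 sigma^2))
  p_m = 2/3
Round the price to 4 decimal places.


Answer: Price = V(0,0) = 9.9465

Derivation:
dt = T/N = 1.000000; dx = sigma*sqrt(3*dt) = 0.969948
u = exp(dx) = 2.637808; d = 1/u = 0.379103
p_u = 0.113159, p_m = 0.666667, p_d = 0.220175
Discount per step: exp(-r*dt) = 0.948380
Stock lattice S(k, j) with j the centered position index:
  k=0: S(0,+0) = 27.9900
  k=1: S(1,-1) = 10.6111; S(1,+0) = 27.9900; S(1,+1) = 73.8323
  k=2: S(2,-2) = 4.0227; S(2,-1) = 10.6111; S(2,+0) = 27.9900; S(2,+1) = 73.8323; S(2,+2) = 194.7554
Terminal payoffs V(N, j) = max(S_T - K, 0):
  V(2,-2) = 0.000000; V(2,-1) = 0.000000; V(2,+0) = 3.050000; V(2,+1) = 48.892259; V(2,+2) = 169.815360
Backward induction: V(k, j) = exp(-r*dt) * [p_u * V(k+1, j+1) + p_m * V(k+1, j) + p_d * V(k+1, j-1)]
  V(1,-1) = exp(-r*dt) * [p_u*3.050000 + p_m*0.000000 + p_d*0.000000] = 0.327318
  V(1,+0) = exp(-r*dt) * [p_u*48.892259 + p_m*3.050000 + p_d*0.000000] = 7.175364
  V(1,+1) = exp(-r*dt) * [p_u*169.815360 + p_m*48.892259 + p_d*3.050000] = 49.773309
  V(0,+0) = exp(-r*dt) * [p_u*49.773309 + p_m*7.175364 + p_d*0.327318] = 9.946538


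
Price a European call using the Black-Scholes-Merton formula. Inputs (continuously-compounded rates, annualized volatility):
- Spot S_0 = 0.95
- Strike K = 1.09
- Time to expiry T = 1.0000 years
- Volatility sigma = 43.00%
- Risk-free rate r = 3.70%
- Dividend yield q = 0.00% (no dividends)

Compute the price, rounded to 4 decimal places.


Answer: Price = 0.1246

Derivation:
d1 = (ln(S/K) + (r - q + 0.5*sigma^2) * T) / (sigma * sqrt(T)) = -0.01865347
d2 = d1 - sigma * sqrt(T) = -0.44865347
exp(-rT) = 0.96367614; exp(-qT) = 1.00000000
C = S_0 * exp(-qT) * N(d1) - K * exp(-rT) * N(d2)
N(d1) = 0.49255878; N(d2) = 0.32684083
C = 0.9500 * 1.00000000 * 0.49255878 - 1.0900 * 0.96367614 * 0.32684083 = 0.1246


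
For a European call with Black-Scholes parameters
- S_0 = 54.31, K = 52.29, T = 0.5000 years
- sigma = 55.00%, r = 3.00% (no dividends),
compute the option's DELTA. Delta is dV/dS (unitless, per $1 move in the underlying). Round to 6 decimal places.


Answer: Delta = 0.629483

Derivation:
d1 = 0.3304842860; d2 = -0.0584244436
phi(d1) = 0.3777402591; exp(-qT) = 1.0000000000; exp(-rT) = 0.9851119396
N(d1) = 0.6294829679
Delta = exp(-qT) * N(d1) = 1.0000000000 * 0.6294829679 = 0.629483


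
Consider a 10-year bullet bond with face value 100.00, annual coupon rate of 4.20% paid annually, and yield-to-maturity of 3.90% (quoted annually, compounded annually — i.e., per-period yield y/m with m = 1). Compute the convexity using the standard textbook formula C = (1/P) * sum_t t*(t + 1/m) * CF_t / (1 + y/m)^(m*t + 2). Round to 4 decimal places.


Answer: Convexity = 80.3077

Derivation:
Coupon per period c = face * coupon_rate / m = 4.200000
Periods per year m = 1; per-period yield y/m = 0.039000
Number of cashflows N = 10
Cashflows (t years, CF_t, discount factor 1/(1+y/m)^(m*t), PV):
  t = 1.0000: CF_t = 4.200000, DF = 0.962464, PV = 4.042348
  t = 2.0000: CF_t = 4.200000, DF = 0.926337, PV = 3.890614
  t = 3.0000: CF_t = 4.200000, DF = 0.891566, PV = 3.744576
  t = 4.0000: CF_t = 4.200000, DF = 0.858100, PV = 3.604019
  t = 5.0000: CF_t = 4.200000, DF = 0.825890, PV = 3.468738
  t = 6.0000: CF_t = 4.200000, DF = 0.794889, PV = 3.338536
  t = 7.0000: CF_t = 4.200000, DF = 0.765052, PV = 3.213220
  t = 8.0000: CF_t = 4.200000, DF = 0.736335, PV = 3.092608
  t = 9.0000: CF_t = 4.200000, DF = 0.708696, PV = 2.976524
  t = 10.0000: CF_t = 104.200000, DF = 0.682094, PV = 71.074243
Price P = sum_t PV_t = 102.445427
Convexity numerator sum_t t*(t + 1/m) * CF_t / (1+y/m)^(m*t + 2):
  t = 1.0000: term = 7.489152
  t = 2.0000: term = 21.624115
  t = 3.0000: term = 41.624861
  t = 4.0000: term = 66.770711
  t = 5.0000: term = 96.396599
  t = 6.0000: term = 129.889546
  t = 7.0000: term = 166.685334
  t = 8.0000: term = 206.265366
  t = 9.0000: term = 248.153712
  t = 10.0000: term = 7242.255353
Convexity = (1/P) * sum = 8227.154750 / 102.445427 = 80.307682


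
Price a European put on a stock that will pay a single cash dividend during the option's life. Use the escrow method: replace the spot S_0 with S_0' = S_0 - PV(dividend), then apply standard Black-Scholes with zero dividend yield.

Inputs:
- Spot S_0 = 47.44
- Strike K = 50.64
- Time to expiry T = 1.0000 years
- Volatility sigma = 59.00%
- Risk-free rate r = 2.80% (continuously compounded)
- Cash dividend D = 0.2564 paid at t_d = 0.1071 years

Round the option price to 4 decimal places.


PV(D) = D * exp(-r * t_d) = 0.2564 * 0.99700569 = 0.25563226
S_0' = S_0 - PV(D) = 47.4400 - 0.25563226 = 47.18436774
d1 = (ln(S_0'/K) + (r + sigma^2/2)*T) / (sigma*sqrt(T)) = 0.22266249
d2 = d1 - sigma*sqrt(T) = -0.36733751
exp(-rT) = 0.97238837
N(-d1) = 0.41189910; N(-d2) = 0.64331636
P = K * exp(-rT) * N(-d2) - S_0' * N(-d1) = 50.6400 * 0.97238837 * 0.64331636 - 47.18436774 * 0.41189910 = 12.2428

Answer: Price = 12.2428


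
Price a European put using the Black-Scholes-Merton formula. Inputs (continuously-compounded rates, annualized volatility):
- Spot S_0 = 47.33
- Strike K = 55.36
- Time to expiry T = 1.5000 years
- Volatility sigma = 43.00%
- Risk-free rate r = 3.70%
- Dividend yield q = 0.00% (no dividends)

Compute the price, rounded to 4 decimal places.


Answer: Price = 13.0605

Derivation:
d1 = (ln(S/K) + (r - q + 0.5*sigma^2) * T) / (sigma * sqrt(T)) = 0.07113400
d2 = d1 - sigma * sqrt(T) = -0.45550629
exp(-rT) = 0.94601202; exp(-qT) = 1.00000000
P = K * exp(-rT) * N(-d2) - S_0 * exp(-qT) * N(-d1)
N(-d1) = 0.47164555; N(-d2) = 0.67562748
P = 55.3600 * 0.94601202 * 0.67562748 - 47.3300 * 1.00000000 * 0.47164555 = 13.0605


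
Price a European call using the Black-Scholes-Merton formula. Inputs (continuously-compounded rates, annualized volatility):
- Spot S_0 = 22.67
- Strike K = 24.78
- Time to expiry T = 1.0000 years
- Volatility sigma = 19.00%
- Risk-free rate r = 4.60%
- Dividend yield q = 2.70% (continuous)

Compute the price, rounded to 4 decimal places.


d1 = (ln(S/K) + (r - q + 0.5*sigma^2) * T) / (sigma * sqrt(T)) = -0.27339164
d2 = d1 - sigma * sqrt(T) = -0.46339164
exp(-rT) = 0.95504196; exp(-qT) = 0.97336124
C = S_0 * exp(-qT) * N(d1) - K * exp(-rT) * N(d2)
N(d1) = 0.39227609; N(d2) = 0.32154183
C = 22.6700 * 0.97336124 * 0.39227609 - 24.7800 * 0.95504196 * 0.32154183 = 1.0464

Answer: Price = 1.0464


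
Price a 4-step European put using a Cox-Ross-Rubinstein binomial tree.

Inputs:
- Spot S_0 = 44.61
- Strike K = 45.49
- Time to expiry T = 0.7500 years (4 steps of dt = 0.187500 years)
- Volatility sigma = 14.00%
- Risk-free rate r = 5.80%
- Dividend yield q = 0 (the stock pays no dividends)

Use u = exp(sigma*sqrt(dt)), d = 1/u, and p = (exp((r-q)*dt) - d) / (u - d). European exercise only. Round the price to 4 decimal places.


dt = T/N = 0.187500
u = exp(sigma*sqrt(dt)) = 1.062497; d = 1/u = 0.941179
p = (exp((r-q)*dt) - d) / (u - d) = 0.574979
Discount per step: exp(-r*dt) = 0.989184
Stock lattice S(k, i) with i counting down-moves:
  k=0: S(0,0) = 44.6100
  k=1: S(1,0) = 47.3980; S(1,1) = 41.9860
  k=2: S(2,0) = 50.3602; S(2,1) = 44.6100; S(2,2) = 39.5163
  k=3: S(3,0) = 53.5076; S(3,1) = 47.3980; S(3,2) = 41.9860; S(3,3) = 37.1920
  k=4: S(4,0) = 56.8516; S(4,1) = 50.3602; S(4,2) = 44.6100; S(4,3) = 39.5163; S(4,4) = 35.0043
Terminal payoffs V(N, i) = max(K - S_T, 0):
  V(4,0) = 0.000000; V(4,1) = 0.000000; V(4,2) = 0.880000; V(4,3) = 5.973651; V(4,4) = 10.485699
Backward induction: V(k, i) = exp(-r*dt) * [p * V(k+1, i) + (1-p) * V(k+1, i+1)].
  V(3,0) = exp(-r*dt) * [p*0.000000 + (1-p)*0.000000] = 0.000000
  V(3,1) = exp(-r*dt) * [p*0.000000 + (1-p)*0.880000] = 0.369973
  V(3,2) = exp(-r*dt) * [p*0.880000 + (1-p)*5.973651] = 3.011975
  V(3,3) = exp(-r*dt) * [p*5.973651 + (1-p)*10.485699] = 7.806013
  V(2,0) = exp(-r*dt) * [p*0.000000 + (1-p)*0.369973] = 0.155546
  V(2,1) = exp(-r*dt) * [p*0.369973 + (1-p)*3.011975] = 1.476732
  V(2,2) = exp(-r*dt) * [p*3.011975 + (1-p)*7.806013] = 4.994925
  V(1,0) = exp(-r*dt) * [p*0.155546 + (1-p)*1.476732] = 0.709322
  V(1,1) = exp(-r*dt) * [p*1.476732 + (1-p)*4.994925] = 2.939893
  V(0,0) = exp(-r*dt) * [p*0.709322 + (1-p)*2.939893] = 1.639435

Answer: Price = V(0,0) = 1.6394
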